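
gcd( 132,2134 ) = 22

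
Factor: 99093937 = 99093937^1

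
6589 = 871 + 5718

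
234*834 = 195156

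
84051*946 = 79512246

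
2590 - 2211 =379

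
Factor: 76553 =37^1*2069^1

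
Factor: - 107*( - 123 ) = 3^1*41^1*107^1 = 13161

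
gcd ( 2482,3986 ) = 2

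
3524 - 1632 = 1892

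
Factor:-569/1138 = -1/2 = -2^ (-1)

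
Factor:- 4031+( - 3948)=  -  7979=- 79^1*101^1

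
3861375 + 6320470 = 10181845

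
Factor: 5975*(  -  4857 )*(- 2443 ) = 70897264725 = 3^1*5^2*7^1*239^1*349^1*1619^1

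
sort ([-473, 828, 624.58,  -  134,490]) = [ - 473, - 134, 490,  624.58, 828 ]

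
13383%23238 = 13383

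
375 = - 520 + 895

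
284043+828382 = 1112425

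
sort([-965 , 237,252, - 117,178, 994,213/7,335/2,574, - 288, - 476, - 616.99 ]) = [-965, - 616.99, - 476, -288, - 117,213/7,335/2,178, 237,252, 574,994]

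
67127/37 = 1814 + 9/37 = 1814.24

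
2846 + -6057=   -  3211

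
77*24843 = 1912911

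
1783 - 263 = 1520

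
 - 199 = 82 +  - 281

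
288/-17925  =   - 96/5975= -0.02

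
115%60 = 55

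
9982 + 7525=17507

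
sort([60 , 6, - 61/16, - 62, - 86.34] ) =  [ - 86.34,-62, - 61/16, 6,60]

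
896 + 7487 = 8383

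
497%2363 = 497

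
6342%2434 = 1474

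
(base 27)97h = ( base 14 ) 2675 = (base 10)6767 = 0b1101001101111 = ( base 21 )f75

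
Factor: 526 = 2^1*263^1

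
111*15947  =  1770117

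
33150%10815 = 705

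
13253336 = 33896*391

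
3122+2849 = 5971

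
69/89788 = 69/89788 = 0.00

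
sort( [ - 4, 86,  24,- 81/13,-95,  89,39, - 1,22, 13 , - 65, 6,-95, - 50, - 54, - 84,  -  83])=[- 95, - 95, - 84, - 83, - 65,-54, - 50,  -  81/13, - 4, - 1, 6, 13, 22, 24, 39, 86, 89 ]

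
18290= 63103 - 44813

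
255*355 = 90525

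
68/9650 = 34/4825 = 0.01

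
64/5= 64/5 = 12.80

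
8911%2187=163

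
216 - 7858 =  - 7642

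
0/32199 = 0 = 0.00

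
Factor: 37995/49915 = 3^1*17^1*67^( - 1 ) = 51/67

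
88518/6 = 14753 = 14753.00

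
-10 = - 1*10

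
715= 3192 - 2477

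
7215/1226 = 7215/1226 = 5.88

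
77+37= 114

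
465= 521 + - 56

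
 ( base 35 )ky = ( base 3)1000012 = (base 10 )734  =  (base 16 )2DE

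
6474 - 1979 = 4495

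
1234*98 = 120932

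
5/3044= 5/3044 =0.00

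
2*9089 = 18178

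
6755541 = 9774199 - 3018658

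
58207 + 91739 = 149946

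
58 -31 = 27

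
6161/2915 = 6161/2915 = 2.11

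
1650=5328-3678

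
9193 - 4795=4398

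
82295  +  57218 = 139513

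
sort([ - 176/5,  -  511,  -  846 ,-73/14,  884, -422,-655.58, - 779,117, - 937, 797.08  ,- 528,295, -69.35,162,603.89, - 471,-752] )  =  [- 937,- 846, - 779,- 752, - 655.58 , - 528,-511, -471, - 422 ,- 69.35, - 176/5,- 73/14,117,162,295,603.89,797.08,884 ] 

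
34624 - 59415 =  - 24791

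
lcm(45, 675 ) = 675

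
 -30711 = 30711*( - 1 )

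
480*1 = 480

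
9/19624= 9/19624 =0.00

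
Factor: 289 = 17^2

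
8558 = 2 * 4279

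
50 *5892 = 294600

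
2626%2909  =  2626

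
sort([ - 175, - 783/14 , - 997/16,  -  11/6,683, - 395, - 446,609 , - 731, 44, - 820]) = [ - 820, - 731 , - 446, - 395,-175, - 997/16, - 783/14, - 11/6,44 , 609,683]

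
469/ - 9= - 469/9= - 52.11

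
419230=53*7910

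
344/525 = 344/525 = 0.66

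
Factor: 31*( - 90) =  - 2790 =- 2^1*3^2 * 5^1*31^1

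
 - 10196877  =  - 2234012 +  - 7962865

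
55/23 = 2 + 9/23 = 2.39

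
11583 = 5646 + 5937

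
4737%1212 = 1101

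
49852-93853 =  - 44001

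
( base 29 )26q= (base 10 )1882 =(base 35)1IR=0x75a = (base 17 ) 68c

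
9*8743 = 78687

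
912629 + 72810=985439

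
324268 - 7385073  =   -7060805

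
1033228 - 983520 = 49708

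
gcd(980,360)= 20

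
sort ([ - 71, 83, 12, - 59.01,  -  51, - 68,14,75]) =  [ - 71,-68, - 59.01, - 51,  12,  14,75, 83]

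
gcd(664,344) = 8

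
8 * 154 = 1232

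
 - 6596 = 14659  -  21255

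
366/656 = 183/328= 0.56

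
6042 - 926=5116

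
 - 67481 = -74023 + 6542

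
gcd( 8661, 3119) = 1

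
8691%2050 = 491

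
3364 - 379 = 2985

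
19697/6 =3282 + 5/6 = 3282.83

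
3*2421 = 7263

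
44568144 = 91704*486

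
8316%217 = 70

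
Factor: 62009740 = 2^2*5^1*13^1*238499^1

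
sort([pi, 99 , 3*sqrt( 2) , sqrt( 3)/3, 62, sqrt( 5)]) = [ sqrt( 3)/3, sqrt( 5),  pi,3*sqrt ( 2 ), 62 , 99 ]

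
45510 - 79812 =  - 34302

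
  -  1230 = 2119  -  3349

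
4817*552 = 2658984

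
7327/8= 915 + 7/8 = 915.88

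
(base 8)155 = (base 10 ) 109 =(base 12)91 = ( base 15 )74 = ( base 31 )3g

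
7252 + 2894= 10146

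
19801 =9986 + 9815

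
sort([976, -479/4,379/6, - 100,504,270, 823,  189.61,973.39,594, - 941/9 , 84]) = [ - 479/4, - 941/9 , - 100,379/6, 84,189.61,270, 504  ,  594, 823,  973.39,976]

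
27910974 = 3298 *8463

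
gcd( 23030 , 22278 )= 94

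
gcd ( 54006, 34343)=1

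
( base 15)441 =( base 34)s9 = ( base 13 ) 58c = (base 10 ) 961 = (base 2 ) 1111000001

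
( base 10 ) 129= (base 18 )73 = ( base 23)5E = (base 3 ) 11210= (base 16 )81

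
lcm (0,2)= 0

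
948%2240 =948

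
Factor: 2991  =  3^1*997^1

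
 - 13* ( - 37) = 481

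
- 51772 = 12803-64575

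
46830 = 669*70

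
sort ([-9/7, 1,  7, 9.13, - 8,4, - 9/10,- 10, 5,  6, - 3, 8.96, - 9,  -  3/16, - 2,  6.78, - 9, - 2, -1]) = [ - 10, - 9,  -  9,  -  8,-3 ,-2, - 2, - 9/7,-1, - 9/10,-3/16 , 1, 4,5,6, 6.78, 7,  8.96, 9.13]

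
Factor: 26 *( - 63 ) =- 1638 = - 2^1*3^2*7^1*13^1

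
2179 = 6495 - 4316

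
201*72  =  14472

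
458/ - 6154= - 229/3077= - 0.07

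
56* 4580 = 256480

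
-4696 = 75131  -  79827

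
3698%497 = 219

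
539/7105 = 11/145 =0.08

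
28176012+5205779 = 33381791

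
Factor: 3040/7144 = 2^2*5^1*47^ ( - 1) = 20/47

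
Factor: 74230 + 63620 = 2^1*3^1*5^2*919^1 = 137850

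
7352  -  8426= - 1074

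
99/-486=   -  1 + 43/54 =- 0.20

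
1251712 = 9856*127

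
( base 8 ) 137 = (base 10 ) 95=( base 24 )3N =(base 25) 3K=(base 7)164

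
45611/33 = 45611/33= 1382.15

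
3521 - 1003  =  2518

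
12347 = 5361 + 6986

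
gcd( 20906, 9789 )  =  1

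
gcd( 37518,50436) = 6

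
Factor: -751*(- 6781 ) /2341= 5092531/2341=751^1*2341^ ( - 1 )*6781^1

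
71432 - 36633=34799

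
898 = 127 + 771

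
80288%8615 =2753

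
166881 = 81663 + 85218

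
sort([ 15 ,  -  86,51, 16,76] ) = [ -86,15,16,51, 76 ] 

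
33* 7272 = 239976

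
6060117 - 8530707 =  - 2470590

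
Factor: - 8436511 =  - 1033^1 * 8167^1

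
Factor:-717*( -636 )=2^2 * 3^2*53^1 * 239^1  =  456012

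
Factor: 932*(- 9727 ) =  - 9065564 =- 2^2*71^1*137^1*233^1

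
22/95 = 22/95 = 0.23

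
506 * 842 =426052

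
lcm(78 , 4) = 156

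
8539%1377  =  277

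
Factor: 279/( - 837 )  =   - 1/3=-3^( - 1 )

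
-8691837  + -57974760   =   - 66666597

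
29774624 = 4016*7414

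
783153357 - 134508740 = 648644617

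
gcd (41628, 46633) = 1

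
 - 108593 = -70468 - 38125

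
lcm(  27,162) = 162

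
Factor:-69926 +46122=  -  23804 = -2^2*11^1*541^1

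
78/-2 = -39/1 =-39.00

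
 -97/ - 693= 97/693 =0.14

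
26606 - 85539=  - 58933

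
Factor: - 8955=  - 3^2*5^1 * 199^1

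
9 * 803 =7227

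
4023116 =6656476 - 2633360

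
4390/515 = 8 + 54/103 = 8.52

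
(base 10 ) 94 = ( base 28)3A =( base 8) 136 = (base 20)4e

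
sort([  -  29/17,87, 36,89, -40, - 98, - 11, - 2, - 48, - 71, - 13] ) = [ - 98, - 71,-48,  -  40, - 13, - 11,  -  2, - 29/17,36,  87, 89] 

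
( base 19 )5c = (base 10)107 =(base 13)83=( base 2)1101011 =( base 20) 57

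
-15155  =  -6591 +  - 8564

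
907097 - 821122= 85975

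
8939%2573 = 1220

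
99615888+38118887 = 137734775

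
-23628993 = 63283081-86912074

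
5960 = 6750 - 790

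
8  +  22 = 30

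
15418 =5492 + 9926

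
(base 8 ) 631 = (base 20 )109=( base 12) 2a1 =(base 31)D6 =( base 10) 409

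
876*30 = 26280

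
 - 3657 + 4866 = 1209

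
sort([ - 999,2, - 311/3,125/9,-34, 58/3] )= [ - 999,-311/3,  -  34 , 2, 125/9, 58/3]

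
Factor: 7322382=2^1*3^2*331^1*1229^1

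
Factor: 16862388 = 2^2*3^1*31^1*45329^1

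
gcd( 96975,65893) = 1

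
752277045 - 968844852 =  - 216567807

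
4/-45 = -1 + 41/45 = - 0.09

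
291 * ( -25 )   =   - 7275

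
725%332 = 61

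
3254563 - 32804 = 3221759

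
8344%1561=539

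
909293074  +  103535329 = 1012828403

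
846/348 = 2+25/58 = 2.43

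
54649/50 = 54649/50 = 1092.98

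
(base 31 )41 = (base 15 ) 85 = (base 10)125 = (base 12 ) A5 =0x7d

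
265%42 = 13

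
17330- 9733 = 7597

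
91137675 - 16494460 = 74643215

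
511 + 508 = 1019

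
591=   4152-3561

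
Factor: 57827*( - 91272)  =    -  2^3*3^1*7^1*11^1*751^1*3803^1= -5277985944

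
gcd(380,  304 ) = 76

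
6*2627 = 15762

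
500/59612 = 125/14903   =  0.01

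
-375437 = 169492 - 544929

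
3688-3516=172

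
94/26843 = 94/26843 = 0.00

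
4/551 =4/551 = 0.01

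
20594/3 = 20594/3= 6864.67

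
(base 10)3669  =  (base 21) 86f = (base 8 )7125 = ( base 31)3pb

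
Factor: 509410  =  2^1*5^1*11^2*421^1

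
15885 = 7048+8837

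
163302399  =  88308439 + 74993960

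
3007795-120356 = 2887439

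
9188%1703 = 673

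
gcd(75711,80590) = 1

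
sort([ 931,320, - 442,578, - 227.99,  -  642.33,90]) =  [ - 642.33, - 442, - 227.99,90,320,  578,931] 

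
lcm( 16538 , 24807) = 49614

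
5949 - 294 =5655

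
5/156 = 5/156= 0.03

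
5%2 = 1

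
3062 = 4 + 3058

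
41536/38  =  20768/19 = 1093.05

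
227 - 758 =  - 531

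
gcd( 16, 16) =16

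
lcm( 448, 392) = 3136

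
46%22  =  2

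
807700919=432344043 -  - 375356876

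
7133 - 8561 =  - 1428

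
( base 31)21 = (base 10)63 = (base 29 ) 25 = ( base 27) 29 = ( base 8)77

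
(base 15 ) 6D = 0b1100111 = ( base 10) 103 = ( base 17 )61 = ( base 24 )47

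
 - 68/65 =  - 68/65 = -1.05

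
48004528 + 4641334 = 52645862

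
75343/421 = 178 + 405/421 = 178.96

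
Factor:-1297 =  - 1297^1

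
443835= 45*9863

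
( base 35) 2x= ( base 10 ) 103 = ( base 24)47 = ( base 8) 147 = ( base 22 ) 4F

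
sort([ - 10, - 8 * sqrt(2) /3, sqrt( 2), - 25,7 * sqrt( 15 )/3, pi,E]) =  [ - 25, - 10 , - 8*sqrt ( 2)/3,sqrt( 2), E,pi, 7*sqrt(15)/3]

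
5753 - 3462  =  2291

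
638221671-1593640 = 636628031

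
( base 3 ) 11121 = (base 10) 124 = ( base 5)444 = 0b1111100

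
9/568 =9/568 = 0.02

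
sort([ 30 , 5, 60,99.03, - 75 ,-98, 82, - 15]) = [-98, - 75, - 15,5 , 30,60,82 , 99.03 ] 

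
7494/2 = 3747 = 3747.00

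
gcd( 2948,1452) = 44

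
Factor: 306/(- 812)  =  -2^( - 1 )*3^2*7^( - 1 )*17^1*29^( - 1) = - 153/406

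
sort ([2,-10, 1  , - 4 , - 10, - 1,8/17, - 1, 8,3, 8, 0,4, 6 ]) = [-10,  -  10,- 4, - 1,- 1, 0, 8/17,1,2 , 3, 4,6, 8,8 ] 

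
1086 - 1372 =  - 286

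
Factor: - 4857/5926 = -2^( - 1) *3^1*1619^1*2963^(- 1)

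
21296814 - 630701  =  20666113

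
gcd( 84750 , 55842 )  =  6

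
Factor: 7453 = 29^1*257^1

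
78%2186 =78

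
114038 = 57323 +56715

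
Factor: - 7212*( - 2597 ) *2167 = 40586965188 = 2^2*3^1*7^2*11^1*53^1*197^1*601^1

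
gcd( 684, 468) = 36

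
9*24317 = 218853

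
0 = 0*86235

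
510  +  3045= 3555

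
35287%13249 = 8789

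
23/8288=23/8288 = 0.00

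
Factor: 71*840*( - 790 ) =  - 47115600 = -  2^4*3^1*5^2*7^1*71^1*79^1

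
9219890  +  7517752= 16737642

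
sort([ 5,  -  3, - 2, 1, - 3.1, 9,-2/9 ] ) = [ - 3.1, - 3,  -  2, - 2/9,1, 5,9 ]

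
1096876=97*11308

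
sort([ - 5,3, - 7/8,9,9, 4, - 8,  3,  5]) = [- 8,-5, - 7/8,3, 3, 4,5, 9,9]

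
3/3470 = 3/3470 = 0.00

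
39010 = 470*83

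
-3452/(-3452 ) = 1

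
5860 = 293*20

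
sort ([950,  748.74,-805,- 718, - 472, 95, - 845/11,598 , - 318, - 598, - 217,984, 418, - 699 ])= [ - 805,-718, - 699, - 598,-472,  -  318, - 217, - 845/11 , 95,418,598, 748.74, 950 , 984]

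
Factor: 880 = 2^4*5^1*11^1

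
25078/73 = 343 + 39/73  =  343.53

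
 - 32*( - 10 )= 320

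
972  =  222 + 750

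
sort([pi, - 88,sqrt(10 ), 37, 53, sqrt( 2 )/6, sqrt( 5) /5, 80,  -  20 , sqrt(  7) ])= [ - 88, - 20, sqrt( 2) /6, sqrt( 5) /5, sqrt( 7) , pi , sqrt(10), 37, 53  ,  80]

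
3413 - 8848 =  - 5435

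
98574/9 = 10952 + 2/3 = 10952.67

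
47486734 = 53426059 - 5939325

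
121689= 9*13521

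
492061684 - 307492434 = 184569250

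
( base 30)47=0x7F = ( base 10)127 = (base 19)6D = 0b1111111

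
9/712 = 9/712 = 0.01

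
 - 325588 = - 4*81397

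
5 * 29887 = 149435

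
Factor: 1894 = 2^1 * 947^1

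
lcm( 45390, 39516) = 3358860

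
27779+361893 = 389672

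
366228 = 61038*6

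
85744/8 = 10718 = 10718.00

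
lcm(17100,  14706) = 735300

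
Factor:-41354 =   -  2^1 * 23^1*29^1 * 31^1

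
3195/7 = 3195/7 =456.43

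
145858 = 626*233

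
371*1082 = 401422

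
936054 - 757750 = 178304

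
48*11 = 528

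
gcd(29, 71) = 1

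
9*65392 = 588528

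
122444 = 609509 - 487065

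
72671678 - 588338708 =  -  515667030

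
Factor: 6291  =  3^3*233^1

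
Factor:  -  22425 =  -  3^1*5^2*13^1*23^1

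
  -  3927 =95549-99476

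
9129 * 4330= 39528570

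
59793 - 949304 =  - 889511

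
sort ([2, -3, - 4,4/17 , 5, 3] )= [ - 4, -3,4/17,2 , 3,5]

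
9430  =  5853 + 3577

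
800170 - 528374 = 271796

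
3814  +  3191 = 7005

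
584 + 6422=7006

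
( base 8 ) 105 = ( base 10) 69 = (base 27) 2f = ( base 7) 126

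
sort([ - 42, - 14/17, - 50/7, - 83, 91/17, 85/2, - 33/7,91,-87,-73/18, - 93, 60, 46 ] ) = [  -  93, - 87, - 83, - 42, - 50/7, - 33/7, - 73/18,-14/17, 91/17,85/2, 46,60, 91 ]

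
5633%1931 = 1771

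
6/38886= 1/6481 = 0.00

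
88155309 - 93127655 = -4972346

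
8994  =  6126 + 2868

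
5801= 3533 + 2268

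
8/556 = 2/139= 0.01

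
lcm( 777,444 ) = 3108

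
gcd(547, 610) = 1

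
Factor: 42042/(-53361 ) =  - 2^1*3^(-1)*11^( - 1 )*13^1= - 26/33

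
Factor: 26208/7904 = 63/19 = 3^2*7^1*19^( - 1)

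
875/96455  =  175/19291=0.01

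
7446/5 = 7446/5= 1489.20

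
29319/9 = 9773/3 = 3257.67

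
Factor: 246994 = 2^1*11^1*103^1*109^1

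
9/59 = 9/59  =  0.15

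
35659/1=35659 = 35659.00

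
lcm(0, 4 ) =0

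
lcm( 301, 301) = 301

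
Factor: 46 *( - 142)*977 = - 6381764 = - 2^2* 23^1*71^1*977^1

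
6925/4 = 1731 + 1/4 = 1731.25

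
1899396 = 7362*258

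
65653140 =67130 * 978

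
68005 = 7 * 9715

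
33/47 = 33/47=0.70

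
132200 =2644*50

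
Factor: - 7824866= - 2^1*7^1*139^1*4021^1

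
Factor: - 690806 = - 2^1*47^1*7349^1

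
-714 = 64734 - 65448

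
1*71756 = 71756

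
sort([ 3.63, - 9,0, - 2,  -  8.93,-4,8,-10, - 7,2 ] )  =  [-10,  -  9,-8.93,  -  7,-4,  -  2,0, 2, 3.63, 8 ]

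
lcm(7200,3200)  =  28800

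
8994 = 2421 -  - 6573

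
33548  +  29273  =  62821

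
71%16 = 7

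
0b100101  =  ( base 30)17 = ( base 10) 37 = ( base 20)1H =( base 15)27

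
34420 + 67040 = 101460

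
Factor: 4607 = 17^1*271^1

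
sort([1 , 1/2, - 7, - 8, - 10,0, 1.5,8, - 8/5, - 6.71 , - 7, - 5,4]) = [ - 10 , - 8, - 7, - 7, - 6.71, - 5,  -  8/5,0, 1/2, 1, 1.5, 4  ,  8 ]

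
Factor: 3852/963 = 2^2 = 4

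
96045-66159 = 29886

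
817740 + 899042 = 1716782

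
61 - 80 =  - 19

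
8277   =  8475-198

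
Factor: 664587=3^2*7^2*11^1*  137^1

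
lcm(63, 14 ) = 126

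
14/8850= 7/4425  =  0.00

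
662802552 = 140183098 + 522619454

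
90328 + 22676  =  113004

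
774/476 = 1 + 149/238 = 1.63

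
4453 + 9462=13915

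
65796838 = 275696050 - 209899212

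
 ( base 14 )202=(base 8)612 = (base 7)1102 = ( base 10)394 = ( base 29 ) DH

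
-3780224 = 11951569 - 15731793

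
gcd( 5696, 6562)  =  2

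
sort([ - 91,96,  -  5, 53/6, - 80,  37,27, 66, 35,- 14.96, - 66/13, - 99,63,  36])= [-99 , - 91, - 80,-14.96,  -  66/13,-5,53/6, 27,35, 36,37, 63, 66,96]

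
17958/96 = 2993/16  =  187.06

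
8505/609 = 405/29 = 13.97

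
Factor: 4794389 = 197^1*24337^1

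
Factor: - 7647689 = - 7^1  *41^1*26647^1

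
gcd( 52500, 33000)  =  1500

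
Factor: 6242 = 2^1*3121^1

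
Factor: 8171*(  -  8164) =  - 66708044 = - 2^2*13^1*157^1*8171^1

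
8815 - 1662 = 7153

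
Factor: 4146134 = 2^1*2073067^1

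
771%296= 179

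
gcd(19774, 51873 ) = 1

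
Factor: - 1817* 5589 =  - 3^5 * 23^2 * 79^1 = - 10155213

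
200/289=200/289=0.69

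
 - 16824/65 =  - 259+11/65= -258.83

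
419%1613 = 419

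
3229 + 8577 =11806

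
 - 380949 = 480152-861101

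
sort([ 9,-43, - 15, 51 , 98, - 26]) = [ - 43, - 26, - 15, 9 , 51, 98]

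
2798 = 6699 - 3901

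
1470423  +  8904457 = 10374880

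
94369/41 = 94369/41 = 2301.68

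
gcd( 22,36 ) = 2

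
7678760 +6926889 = 14605649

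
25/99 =25/99= 0.25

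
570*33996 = 19377720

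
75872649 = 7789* 9741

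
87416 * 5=437080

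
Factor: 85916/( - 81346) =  - 2^1*47^1*89^( - 1) = - 94/89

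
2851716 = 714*3994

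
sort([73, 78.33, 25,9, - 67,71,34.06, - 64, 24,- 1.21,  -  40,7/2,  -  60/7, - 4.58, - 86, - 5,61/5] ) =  [ - 86,-67, - 64,-40,-60/7, - 5, -4.58 ,  -  1.21,7/2,9, 61/5, 24, 25,34.06,71, 73,78.33 ]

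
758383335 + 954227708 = 1712611043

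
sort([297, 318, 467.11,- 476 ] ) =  [ - 476,297,318, 467.11]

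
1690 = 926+764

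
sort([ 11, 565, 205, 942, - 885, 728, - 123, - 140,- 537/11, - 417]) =[-885, - 417, - 140,  -  123, - 537/11, 11 , 205, 565,  728, 942]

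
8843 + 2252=11095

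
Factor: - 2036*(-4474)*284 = 2^5*71^1 * 509^1  *  2237^1 = 2586974176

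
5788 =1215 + 4573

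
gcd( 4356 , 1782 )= 198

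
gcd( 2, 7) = 1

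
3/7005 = 1/2335 = 0.00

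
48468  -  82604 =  - 34136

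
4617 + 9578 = 14195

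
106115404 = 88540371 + 17575033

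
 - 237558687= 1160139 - 238718826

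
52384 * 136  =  7124224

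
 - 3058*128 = -391424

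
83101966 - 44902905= 38199061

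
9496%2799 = 1099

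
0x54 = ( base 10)84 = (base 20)44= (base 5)314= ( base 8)124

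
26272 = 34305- 8033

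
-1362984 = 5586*(-244)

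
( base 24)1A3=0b1100110011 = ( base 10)819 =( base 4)30303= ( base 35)ne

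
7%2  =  1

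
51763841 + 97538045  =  149301886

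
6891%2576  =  1739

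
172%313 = 172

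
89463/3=29821 = 29821.00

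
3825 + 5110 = 8935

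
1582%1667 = 1582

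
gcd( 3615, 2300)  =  5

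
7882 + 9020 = 16902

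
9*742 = 6678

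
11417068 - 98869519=- 87452451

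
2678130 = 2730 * 981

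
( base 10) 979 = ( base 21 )24D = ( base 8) 1723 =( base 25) 1E4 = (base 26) 1bh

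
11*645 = 7095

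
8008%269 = 207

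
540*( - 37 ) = -19980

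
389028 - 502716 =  - 113688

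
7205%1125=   455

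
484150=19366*25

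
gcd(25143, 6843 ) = 3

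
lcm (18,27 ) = 54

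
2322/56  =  1161/28 =41.46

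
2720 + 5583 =8303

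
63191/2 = 63191/2=31595.50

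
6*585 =3510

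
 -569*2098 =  - 1193762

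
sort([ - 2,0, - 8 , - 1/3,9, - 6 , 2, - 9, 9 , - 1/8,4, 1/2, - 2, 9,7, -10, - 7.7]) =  [ - 10, -9 , - 8, - 7.7, - 6 ,  -  2,  -  2, - 1/3, - 1/8,  0,1/2,  2, 4,  7,9,9, 9]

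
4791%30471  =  4791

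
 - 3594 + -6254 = -9848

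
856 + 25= 881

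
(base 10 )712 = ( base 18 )23a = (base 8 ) 1310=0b1011001000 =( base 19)1I9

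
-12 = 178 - 190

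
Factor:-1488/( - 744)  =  2^1 = 2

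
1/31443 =1/31443 =0.00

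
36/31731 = 12/10577 = 0.00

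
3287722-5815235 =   -  2527513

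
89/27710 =89/27710 = 0.00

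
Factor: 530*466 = 246980=2^2*5^1 * 53^1*233^1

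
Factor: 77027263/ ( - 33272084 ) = -2^( - 2) * 61^(  -  1 ) * 1811^1*42533^1*136361^ ( - 1 )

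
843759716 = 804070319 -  - 39689397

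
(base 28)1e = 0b101010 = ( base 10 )42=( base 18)26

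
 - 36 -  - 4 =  - 32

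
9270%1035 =990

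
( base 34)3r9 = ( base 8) 10453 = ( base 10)4395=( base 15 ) 1480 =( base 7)15546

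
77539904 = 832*93197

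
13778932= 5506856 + 8272076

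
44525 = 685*65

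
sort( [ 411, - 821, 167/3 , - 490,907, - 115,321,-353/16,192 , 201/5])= [  -  821 , - 490, - 115,  -  353/16, 201/5,167/3, 192, 321,411, 907]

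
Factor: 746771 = 37^1 * 20183^1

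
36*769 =27684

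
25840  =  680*38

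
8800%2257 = 2029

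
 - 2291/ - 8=2291/8 = 286.38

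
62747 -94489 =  - 31742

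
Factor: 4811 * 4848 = 2^4*3^1*17^1* 101^1*283^1 = 23323728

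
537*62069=33331053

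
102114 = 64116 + 37998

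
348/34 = 10 + 4/17  =  10.24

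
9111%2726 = 933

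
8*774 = 6192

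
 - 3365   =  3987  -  7352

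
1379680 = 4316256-2936576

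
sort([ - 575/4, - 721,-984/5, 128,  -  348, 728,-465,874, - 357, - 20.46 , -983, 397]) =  [ - 983, - 721, - 465,  -  357, - 348, - 984/5, - 575/4 , - 20.46, 128 , 397, 728, 874 ]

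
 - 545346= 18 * ( - 30297 )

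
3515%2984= 531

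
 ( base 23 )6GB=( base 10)3553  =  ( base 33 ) 38m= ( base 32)3F1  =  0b110111100001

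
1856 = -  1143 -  - 2999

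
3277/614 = 5 + 207/614 = 5.34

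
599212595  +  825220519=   1424433114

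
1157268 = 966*1198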